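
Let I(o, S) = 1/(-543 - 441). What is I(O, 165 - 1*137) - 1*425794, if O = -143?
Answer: -418981297/984 ≈ -4.2579e+5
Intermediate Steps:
I(o, S) = -1/984 (I(o, S) = 1/(-984) = -1/984)
I(O, 165 - 1*137) - 1*425794 = -1/984 - 1*425794 = -1/984 - 425794 = -418981297/984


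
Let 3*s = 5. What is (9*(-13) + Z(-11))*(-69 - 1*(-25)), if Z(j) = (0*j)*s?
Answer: 5148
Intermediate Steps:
s = 5/3 (s = (⅓)*5 = 5/3 ≈ 1.6667)
Z(j) = 0 (Z(j) = (0*j)*(5/3) = 0*(5/3) = 0)
(9*(-13) + Z(-11))*(-69 - 1*(-25)) = (9*(-13) + 0)*(-69 - 1*(-25)) = (-117 + 0)*(-69 + 25) = -117*(-44) = 5148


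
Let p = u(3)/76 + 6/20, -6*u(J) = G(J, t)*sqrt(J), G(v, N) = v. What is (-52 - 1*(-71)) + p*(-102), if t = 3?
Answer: -58/5 + 51*sqrt(3)/76 ≈ -10.438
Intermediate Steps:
u(J) = -J**(3/2)/6 (u(J) = -J*sqrt(J)/6 = -J**(3/2)/6)
p = 3/10 - sqrt(3)/152 (p = -sqrt(3)/2/76 + 6/20 = -sqrt(3)/2*(1/76) + 6*(1/20) = -sqrt(3)/2*(1/76) + 3/10 = -sqrt(3)/152 + 3/10 = 3/10 - sqrt(3)/152 ≈ 0.28860)
(-52 - 1*(-71)) + p*(-102) = (-52 - 1*(-71)) + (3/10 - sqrt(3)/152)*(-102) = (-52 + 71) + (-153/5 + 51*sqrt(3)/76) = 19 + (-153/5 + 51*sqrt(3)/76) = -58/5 + 51*sqrt(3)/76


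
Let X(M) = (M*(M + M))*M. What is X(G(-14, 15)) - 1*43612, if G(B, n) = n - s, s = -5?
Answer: -27612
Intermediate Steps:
G(B, n) = 5 + n (G(B, n) = n - 1*(-5) = n + 5 = 5 + n)
X(M) = 2*M³ (X(M) = (M*(2*M))*M = (2*M²)*M = 2*M³)
X(G(-14, 15)) - 1*43612 = 2*(5 + 15)³ - 1*43612 = 2*20³ - 43612 = 2*8000 - 43612 = 16000 - 43612 = -27612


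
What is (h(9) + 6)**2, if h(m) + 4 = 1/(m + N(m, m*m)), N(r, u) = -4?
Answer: 121/25 ≈ 4.8400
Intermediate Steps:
h(m) = -4 + 1/(-4 + m) (h(m) = -4 + 1/(m - 4) = -4 + 1/(-4 + m))
(h(9) + 6)**2 = ((17 - 4*9)/(-4 + 9) + 6)**2 = ((17 - 36)/5 + 6)**2 = ((1/5)*(-19) + 6)**2 = (-19/5 + 6)**2 = (11/5)**2 = 121/25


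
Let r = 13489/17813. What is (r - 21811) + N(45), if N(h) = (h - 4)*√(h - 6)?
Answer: -8266082/379 + 41*√39 ≈ -21554.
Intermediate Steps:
N(h) = √(-6 + h)*(-4 + h) (N(h) = (-4 + h)*√(-6 + h) = √(-6 + h)*(-4 + h))
r = 287/379 (r = 13489*(1/17813) = 287/379 ≈ 0.75726)
(r - 21811) + N(45) = (287/379 - 21811) + √(-6 + 45)*(-4 + 45) = -8266082/379 + √39*41 = -8266082/379 + 41*√39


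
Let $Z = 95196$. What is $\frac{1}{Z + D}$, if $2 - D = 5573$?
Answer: $\frac{1}{89625} \approx 1.1158 \cdot 10^{-5}$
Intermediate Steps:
$D = -5571$ ($D = 2 - 5573 = -5571$)
$\frac{1}{Z + D} = \frac{1}{95196 - 5571} = \frac{1}{89625}$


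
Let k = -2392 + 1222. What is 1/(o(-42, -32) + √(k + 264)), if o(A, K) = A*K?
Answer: 224/301207 - I*√906/1807242 ≈ 0.00074368 - 1.6655e-5*I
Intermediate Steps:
k = -1170
1/(o(-42, -32) + √(k + 264)) = 1/(-42*(-32) + √(-1170 + 264)) = 1/(1344 + √(-906)) = 1/(1344 + I*√906)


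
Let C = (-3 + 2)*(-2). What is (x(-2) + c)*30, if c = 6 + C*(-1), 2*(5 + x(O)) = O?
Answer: -60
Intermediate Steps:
x(O) = -5 + O/2
C = 2 (C = -1*(-2) = 2)
c = 4 (c = 6 + 2*(-1) = 6 - 2 = 4)
(x(-2) + c)*30 = ((-5 + (1/2)*(-2)) + 4)*30 = ((-5 - 1) + 4)*30 = (-6 + 4)*30 = -2*30 = -60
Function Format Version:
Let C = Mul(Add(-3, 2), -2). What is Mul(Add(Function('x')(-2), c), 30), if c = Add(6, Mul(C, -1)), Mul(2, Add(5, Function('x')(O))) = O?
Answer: -60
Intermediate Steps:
Function('x')(O) = Add(-5, Mul(Rational(1, 2), O))
C = 2 (C = Mul(-1, -2) = 2)
c = 4 (c = Add(6, Mul(2, -1)) = Add(6, -2) = 4)
Mul(Add(Function('x')(-2), c), 30) = Mul(Add(Add(-5, Mul(Rational(1, 2), -2)), 4), 30) = Mul(Add(Add(-5, -1), 4), 30) = Mul(Add(-6, 4), 30) = Mul(-2, 30) = -60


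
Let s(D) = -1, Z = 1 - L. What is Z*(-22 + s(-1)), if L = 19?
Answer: 414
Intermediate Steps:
Z = -18 (Z = 1 - 1*19 = 1 - 19 = -18)
Z*(-22 + s(-1)) = -18*(-22 - 1) = -18*(-23) = 414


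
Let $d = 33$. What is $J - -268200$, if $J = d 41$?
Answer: $269553$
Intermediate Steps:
$J = 1353$ ($J = 33 \cdot 41 = 1353$)
$J - -268200 = 1353 - -268200 = 1353 + 268200 = 269553$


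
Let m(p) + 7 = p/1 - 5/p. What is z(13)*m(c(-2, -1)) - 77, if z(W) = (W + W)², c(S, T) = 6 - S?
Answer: 353/2 ≈ 176.50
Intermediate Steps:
z(W) = 4*W² (z(W) = (2*W)² = 4*W²)
m(p) = -7 + p - 5/p (m(p) = -7 + (p/1 - 5/p) = -7 + (p*1 - 5/p) = -7 + (p - 5/p) = -7 + p - 5/p)
z(13)*m(c(-2, -1)) - 77 = (4*13²)*(-7 + (6 - 1*(-2)) - 5/(6 - 1*(-2))) - 77 = (4*169)*(-7 + (6 + 2) - 5/(6 + 2)) - 77 = 676*(-7 + 8 - 5/8) - 77 = 676*(3/8) - 77 = 507/2 - 77 = 353/2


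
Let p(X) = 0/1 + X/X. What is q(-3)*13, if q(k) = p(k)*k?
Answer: -39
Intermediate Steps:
p(X) = 1 (p(X) = 0*1 + 1 = 0 + 1 = 1)
q(k) = k (q(k) = 1*k = k)
q(-3)*13 = -3*13 = -39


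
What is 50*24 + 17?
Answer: 1217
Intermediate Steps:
50*24 + 17 = 1200 + 17 = 1217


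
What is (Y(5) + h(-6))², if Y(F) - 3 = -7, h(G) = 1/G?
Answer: 625/36 ≈ 17.361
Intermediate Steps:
Y(F) = -4 (Y(F) = 3 - 7 = -4)
(Y(5) + h(-6))² = (-4 + 1/(-6))² = (-4 - ⅙)² = (-25/6)² = 625/36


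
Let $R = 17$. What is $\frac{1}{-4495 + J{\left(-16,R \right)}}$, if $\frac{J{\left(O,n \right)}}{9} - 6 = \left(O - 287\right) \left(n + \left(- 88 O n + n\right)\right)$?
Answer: $- \frac{1}{65370631} \approx -1.5297 \cdot 10^{-8}$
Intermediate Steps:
$J{\left(O,n \right)} = 54 + 9 \left(-287 + O\right) \left(2 n - 88 O n\right)$ ($J{\left(O,n \right)} = 54 + 9 \left(O - 287\right) \left(n + \left(- 88 O n + n\right)\right) = 54 + 9 \left(-287 + O\right) \left(n - \left(- n + 88 O n\right)\right) = 54 + 9 \left(-287 + O\right) \left(2 n - 88 O n\right)$)
$\frac{1}{-4495 + J{\left(-16,R \right)}} = \frac{1}{-4495 + \left(54 - 87822 - 13464 \left(-16\right)^{2} + 227322 \left(-16\right) 17\right)} = \frac{1}{-4495 - \left(61919352 + 3446784\right)} = \frac{1}{-4495 - 65366136} = \frac{1}{-65370631} = - \frac{1}{65370631}$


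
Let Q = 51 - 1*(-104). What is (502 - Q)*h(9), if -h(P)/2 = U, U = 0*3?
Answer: 0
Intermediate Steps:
Q = 155 (Q = 51 + 104 = 155)
U = 0
h(P) = 0 (h(P) = -2*0 = 0)
(502 - Q)*h(9) = (502 - 1*155)*0 = (502 - 155)*0 = 347*0 = 0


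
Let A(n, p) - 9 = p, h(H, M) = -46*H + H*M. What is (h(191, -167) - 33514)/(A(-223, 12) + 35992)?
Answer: -74197/36013 ≈ -2.0603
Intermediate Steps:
A(n, p) = 9 + p
(h(191, -167) - 33514)/(A(-223, 12) + 35992) = (191*(-46 - 167) - 33514)/((9 + 12) + 35992) = (191*(-213) - 33514)/(21 + 35992) = (-40683 - 33514)/36013 = -74197*1/36013 = -74197/36013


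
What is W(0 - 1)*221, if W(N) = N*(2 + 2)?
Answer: -884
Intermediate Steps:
W(N) = 4*N (W(N) = N*4 = 4*N)
W(0 - 1)*221 = (4*(0 - 1))*221 = (4*(-1))*221 = -4*221 = -884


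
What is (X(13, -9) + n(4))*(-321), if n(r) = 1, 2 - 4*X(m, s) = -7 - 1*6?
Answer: -6099/4 ≈ -1524.8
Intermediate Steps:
X(m, s) = 15/4 (X(m, s) = ½ - (-7 - 1*6)/4 = ½ - (-7 - 6)/4 = ½ - ¼*(-13) = ½ + 13/4 = 15/4)
(X(13, -9) + n(4))*(-321) = (15/4 + 1)*(-321) = (19/4)*(-321) = -6099/4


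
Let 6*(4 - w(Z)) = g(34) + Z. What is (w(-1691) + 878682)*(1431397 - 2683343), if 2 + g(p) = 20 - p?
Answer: -1100423601593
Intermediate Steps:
g(p) = 18 - p (g(p) = -2 + (20 - p) = 18 - p)
w(Z) = 20/3 - Z/6 (w(Z) = 4 - ((18 - 1*34) + Z)/6 = 4 - ((18 - 34) + Z)/6 = 4 - (-16 + Z)/6 = 4 + (8/3 - Z/6) = 20/3 - Z/6)
(w(-1691) + 878682)*(1431397 - 2683343) = ((20/3 - 1/6*(-1691)) + 878682)*(1431397 - 2683343) = ((20/3 + 1691/6) + 878682)*(-1251946) = (577/2 + 878682)*(-1251946) = (1757941/2)*(-1251946) = -1100423601593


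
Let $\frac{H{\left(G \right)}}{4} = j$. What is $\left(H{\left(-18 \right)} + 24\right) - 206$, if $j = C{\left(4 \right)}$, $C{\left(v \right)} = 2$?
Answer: $-174$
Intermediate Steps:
$j = 2$
$H{\left(G \right)} = 8$ ($H{\left(G \right)} = 4 \cdot 2 = 8$)
$\left(H{\left(-18 \right)} + 24\right) - 206 = \left(8 + 24\right) - 206 = 32 - 206 = -174$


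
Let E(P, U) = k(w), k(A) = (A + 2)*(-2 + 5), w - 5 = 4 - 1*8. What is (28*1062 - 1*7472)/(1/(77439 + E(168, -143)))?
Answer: 1724302272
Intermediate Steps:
w = 1 (w = 5 + (4 - 1*8) = 5 + (4 - 8) = 5 - 4 = 1)
k(A) = 6 + 3*A (k(A) = (2 + A)*3 = 6 + 3*A)
E(P, U) = 9 (E(P, U) = 6 + 3*1 = 6 + 3 = 9)
(28*1062 - 1*7472)/(1/(77439 + E(168, -143))) = (28*1062 - 1*7472)/(1/(77439 + 9)) = (29736 - 7472)/(1/77448) = 22264/(1/77448) = 22264*77448 = 1724302272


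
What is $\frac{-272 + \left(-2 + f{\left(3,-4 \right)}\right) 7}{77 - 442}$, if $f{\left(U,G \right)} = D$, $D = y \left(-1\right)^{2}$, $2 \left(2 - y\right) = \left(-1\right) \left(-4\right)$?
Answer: $\frac{286}{365} \approx 0.78356$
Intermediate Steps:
$y = 0$ ($y = 2 - \frac{\left(-1\right) \left(-4\right)}{2} = 2 - 2 = 0$)
$D = 0$ ($D = 0 \left(-1\right)^{2} = 0 \cdot 1 = 0$)
$f{\left(U,G \right)} = 0$
$\frac{-272 + \left(-2 + f{\left(3,-4 \right)}\right) 7}{77 - 442} = \frac{-272 + \left(-2 + 0\right) 7}{77 - 442} = \frac{-272 - 14}{-365} = \left(-272 - 14\right) \left(- \frac{1}{365}\right) = \left(-286\right) \left(- \frac{1}{365}\right) = \frac{286}{365}$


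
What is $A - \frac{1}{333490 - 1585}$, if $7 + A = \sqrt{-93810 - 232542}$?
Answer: $- \frac{2323336}{331905} + 4 i \sqrt{20397} \approx -7.0 + 571.27 i$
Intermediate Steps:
$A = -7 + 4 i \sqrt{20397}$ ($A = -7 + \sqrt{-93810 - 232542} = -7 + \sqrt{-326352} = -7 + 4 i \sqrt{20397} \approx -7.0 + 571.27 i$)
$A - \frac{1}{333490 - 1585} = \left(-7 + 4 i \sqrt{20397}\right) - \frac{1}{333490 - 1585} = \left(-7 + 4 i \sqrt{20397}\right) - \frac{1}{331905} = - \frac{2323336}{331905} + 4 i \sqrt{20397}$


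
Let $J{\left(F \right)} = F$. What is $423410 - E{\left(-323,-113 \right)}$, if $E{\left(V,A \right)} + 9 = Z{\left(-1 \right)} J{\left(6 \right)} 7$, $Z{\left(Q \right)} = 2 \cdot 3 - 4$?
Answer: $423335$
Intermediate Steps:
$Z{\left(Q \right)} = 2$ ($Z{\left(Q \right)} = 6 - 4 = 2$)
$E{\left(V,A \right)} = 75$ ($E{\left(V,A \right)} = -9 + 2 \cdot 6 \cdot 7 = -9 + 12 \cdot 7 = -9 + 84 = 75$)
$423410 - E{\left(-323,-113 \right)} = 423410 - 75 = 423335$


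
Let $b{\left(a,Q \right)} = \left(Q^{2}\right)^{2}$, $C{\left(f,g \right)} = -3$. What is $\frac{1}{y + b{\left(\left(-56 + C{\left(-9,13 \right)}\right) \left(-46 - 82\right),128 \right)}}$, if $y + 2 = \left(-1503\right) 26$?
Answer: $\frac{1}{268396376} \approx 3.7258 \cdot 10^{-9}$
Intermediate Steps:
$b{\left(a,Q \right)} = Q^{4}$
$y = -39080$ ($y = -2 - 39078 = -39080$)
$\frac{1}{y + b{\left(\left(-56 + C{\left(-9,13 \right)}\right) \left(-46 - 82\right),128 \right)}} = \frac{1}{-39080 + 128^{4}} = \frac{1}{-39080 + 268435456} = \frac{1}{268396376}$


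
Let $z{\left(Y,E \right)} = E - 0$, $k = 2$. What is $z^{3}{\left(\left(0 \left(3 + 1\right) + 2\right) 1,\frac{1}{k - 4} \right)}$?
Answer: $- \frac{1}{8} \approx -0.125$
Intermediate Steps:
$z{\left(Y,E \right)} = E$ ($z{\left(Y,E \right)} = E + 0 = E$)
$z^{3}{\left(\left(0 \left(3 + 1\right) + 2\right) 1,\frac{1}{k - 4} \right)} = \left(\frac{1}{2 - 4}\right)^{3} = \left(\frac{1}{-2}\right)^{3} = \left(- \frac{1}{2}\right)^{3} = - \frac{1}{8}$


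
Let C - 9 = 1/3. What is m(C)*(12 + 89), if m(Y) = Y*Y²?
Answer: 2217152/27 ≈ 82117.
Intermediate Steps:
C = 28/3 (C = 9 + 1/3 = 9 + ⅓ = 28/3 ≈ 9.3333)
m(Y) = Y³
m(C)*(12 + 89) = (28/3)³*(12 + 89) = (21952/27)*101 = 2217152/27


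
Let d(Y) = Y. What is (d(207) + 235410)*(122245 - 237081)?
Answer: -27057313812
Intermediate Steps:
(d(207) + 235410)*(122245 - 237081) = (207 + 235410)*(122245 - 237081) = 235617*(-114836) = -27057313812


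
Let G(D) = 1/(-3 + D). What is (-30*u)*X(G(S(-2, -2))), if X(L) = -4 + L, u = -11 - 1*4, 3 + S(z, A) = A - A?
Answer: -1875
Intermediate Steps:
S(z, A) = -3 (S(z, A) = -3 + (A - A) = -3 + 0 = -3)
u = -15 (u = -11 - 4 = -15)
(-30*u)*X(G(S(-2, -2))) = (-30*(-15))*(-4 + 1/(-3 - 3)) = 450*(-4 + 1/(-6)) = 450*(-4 - 1/6) = 450*(-25/6) = -1875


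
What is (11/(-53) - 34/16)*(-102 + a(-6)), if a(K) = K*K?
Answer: 32637/212 ≈ 153.95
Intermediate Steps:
a(K) = K²
(11/(-53) - 34/16)*(-102 + a(-6)) = (11/(-53) - 34/16)*(-102 + (-6)²) = (11*(-1/53) - 34*1/16)*(-102 + 36) = (-11/53 - 17/8)*(-66) = -989/424*(-66) = 32637/212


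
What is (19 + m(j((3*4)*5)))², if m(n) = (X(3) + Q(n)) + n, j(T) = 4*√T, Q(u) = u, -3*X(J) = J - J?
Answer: 4201 + 608*√15 ≈ 6555.8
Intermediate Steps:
X(J) = 0 (X(J) = -(J - J)/3 = -⅓*0 = 0)
m(n) = 2*n (m(n) = (0 + n) + n = n + n = 2*n)
(19 + m(j((3*4)*5)))² = (19 + 2*(4*√((3*4)*5)))² = (19 + 2*(4*√(12*5)))² = (19 + 2*(4*√60))² = (19 + 2*(4*(2*√15)))² = (19 + 2*(8*√15))² = (19 + 16*√15)²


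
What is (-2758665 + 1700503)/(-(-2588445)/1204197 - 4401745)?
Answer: 212372584319/883427589220 ≈ 0.24040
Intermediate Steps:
(-2758665 + 1700503)/(-(-2588445)/1204197 - 4401745) = -1058162/(-(-2588445)/1204197 - 4401745) = -1058162/(-1*(-862815/401399) - 4401745) = -1058162/(862815/401399 - 4401745) = -1058162/(-1766855178440/401399) = -1058162*(-401399/1766855178440) = 212372584319/883427589220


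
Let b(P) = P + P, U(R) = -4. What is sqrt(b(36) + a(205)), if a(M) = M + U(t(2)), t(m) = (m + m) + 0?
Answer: sqrt(273) ≈ 16.523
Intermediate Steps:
t(m) = 2*m (t(m) = 2*m + 0 = 2*m)
b(P) = 2*P
a(M) = -4 + M (a(M) = M - 4 = -4 + M)
sqrt(b(36) + a(205)) = sqrt(2*36 + (-4 + 205)) = sqrt(72 + 201) = sqrt(273)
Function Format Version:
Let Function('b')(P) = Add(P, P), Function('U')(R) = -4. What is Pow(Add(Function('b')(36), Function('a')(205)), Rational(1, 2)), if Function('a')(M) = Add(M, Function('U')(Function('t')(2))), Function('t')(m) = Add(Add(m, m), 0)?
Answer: Pow(273, Rational(1, 2)) ≈ 16.523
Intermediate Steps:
Function('t')(m) = Mul(2, m) (Function('t')(m) = Add(Mul(2, m), 0) = Mul(2, m))
Function('b')(P) = Mul(2, P)
Function('a')(M) = Add(-4, M) (Function('a')(M) = Add(M, -4) = Add(-4, M))
Pow(Add(Function('b')(36), Function('a')(205)), Rational(1, 2)) = Pow(Add(Mul(2, 36), Add(-4, 205)), Rational(1, 2)) = Pow(Add(72, 201), Rational(1, 2)) = Pow(273, Rational(1, 2))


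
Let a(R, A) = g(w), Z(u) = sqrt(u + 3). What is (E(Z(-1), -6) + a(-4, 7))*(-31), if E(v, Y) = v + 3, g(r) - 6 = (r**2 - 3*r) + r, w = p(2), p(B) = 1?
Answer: -248 - 31*sqrt(2) ≈ -291.84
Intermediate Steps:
w = 1
Z(u) = sqrt(3 + u)
g(r) = 6 + r**2 - 2*r (g(r) = 6 + ((r**2 - 3*r) + r) = 6 + (r**2 - 2*r) = 6 + r**2 - 2*r)
a(R, A) = 5 (a(R, A) = 6 + 1**2 - 2*1 = 6 + 1 - 2 = 5)
E(v, Y) = 3 + v
(E(Z(-1), -6) + a(-4, 7))*(-31) = ((3 + sqrt(3 - 1)) + 5)*(-31) = ((3 + sqrt(2)) + 5)*(-31) = (8 + sqrt(2))*(-31) = -248 - 31*sqrt(2)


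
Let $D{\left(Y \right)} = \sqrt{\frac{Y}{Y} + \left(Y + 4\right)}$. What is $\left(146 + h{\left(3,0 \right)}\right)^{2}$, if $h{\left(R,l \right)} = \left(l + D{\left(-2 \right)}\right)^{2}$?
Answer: $22201$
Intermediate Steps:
$D{\left(Y \right)} = \sqrt{5 + Y}$ ($D{\left(Y \right)} = \sqrt{1 + \left(4 + Y\right)} = \sqrt{5 + Y}$)
$h{\left(R,l \right)} = \left(l + \sqrt{3}\right)^{2}$ ($h{\left(R,l \right)} = \left(l + \sqrt{5 - 2}\right)^{2} = \left(l + \sqrt{3}\right)^{2}$)
$\left(146 + h{\left(3,0 \right)}\right)^{2} = \left(146 + \left(0 + \sqrt{3}\right)^{2}\right)^{2} = \left(146 + \left(\sqrt{3}\right)^{2}\right)^{2} = \left(146 + 3\right)^{2} = 149^{2} = 22201$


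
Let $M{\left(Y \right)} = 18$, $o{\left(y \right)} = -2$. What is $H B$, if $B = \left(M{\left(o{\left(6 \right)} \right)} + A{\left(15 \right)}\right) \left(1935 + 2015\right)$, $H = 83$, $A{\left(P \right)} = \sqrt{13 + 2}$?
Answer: $5901300 + 327850 \sqrt{15} \approx 7.1711 \cdot 10^{6}$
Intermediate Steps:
$A{\left(P \right)} = \sqrt{15}$
$B = 71100 + 3950 \sqrt{15}$ ($B = \left(18 + \sqrt{15}\right) \left(1935 + 2015\right) = \left(18 + \sqrt{15}\right) 3950 = 71100 + 3950 \sqrt{15} \approx 86398.0$)
$H B = 83 \left(71100 + 3950 \sqrt{15}\right) = 5901300 + 327850 \sqrt{15}$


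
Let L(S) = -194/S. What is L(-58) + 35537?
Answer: 1030670/29 ≈ 35540.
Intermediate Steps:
L(-58) + 35537 = -194/(-58) + 35537 = -194*(-1/58) + 35537 = 97/29 + 35537 = 1030670/29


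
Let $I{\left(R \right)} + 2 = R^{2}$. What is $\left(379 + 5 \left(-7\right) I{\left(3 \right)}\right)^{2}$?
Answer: $17956$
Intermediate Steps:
$I{\left(R \right)} = -2 + R^{2}$
$\left(379 + 5 \left(-7\right) I{\left(3 \right)}\right)^{2} = \left(379 + 5 \left(-7\right) \left(-2 + 3^{2}\right)\right)^{2} = \left(379 - 35 \left(-2 + 9\right)\right)^{2} = \left(379 - 245\right)^{2} = 134^{2} = 17956$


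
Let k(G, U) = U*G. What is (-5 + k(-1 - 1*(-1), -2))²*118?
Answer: 2950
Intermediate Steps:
k(G, U) = G*U
(-5 + k(-1 - 1*(-1), -2))²*118 = (-5 + (-1 - 1*(-1))*(-2))²*118 = (-5 + (-1 + 1)*(-2))²*118 = (-5 + 0*(-2))²*118 = (-5 + 0)²*118 = (-5)²*118 = 25*118 = 2950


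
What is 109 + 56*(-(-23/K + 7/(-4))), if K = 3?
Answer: 1909/3 ≈ 636.33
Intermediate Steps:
109 + 56*(-(-23/K + 7/(-4))) = 109 + 56*(-(-23/3 + 7/(-4))) = 109 + 56*(-(-23*⅓ + 7*(-¼))) = 109 + 56*(-(-23/3 - 7/4)) = 109 + 56*(-1*(-113/12)) = 109 + 56*(113/12) = 109 + 1582/3 = 1909/3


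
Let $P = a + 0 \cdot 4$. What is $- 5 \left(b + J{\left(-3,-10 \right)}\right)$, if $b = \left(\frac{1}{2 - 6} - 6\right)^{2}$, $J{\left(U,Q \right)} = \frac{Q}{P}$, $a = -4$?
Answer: $- \frac{3325}{16} \approx -207.81$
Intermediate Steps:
$P = -4$ ($P = -4 + 0 \cdot 4 = -4 + 0 = -4$)
$J{\left(U,Q \right)} = - \frac{Q}{4}$ ($J{\left(U,Q \right)} = \frac{Q}{-4} = Q \left(- \frac{1}{4}\right) = - \frac{Q}{4}$)
$b = \frac{625}{16}$ ($b = \left(\frac{1}{-4} - 6\right)^{2} = \left(- \frac{1}{4} - 6\right)^{2} = \left(- \frac{25}{4}\right)^{2} = \frac{625}{16} \approx 39.063$)
$- 5 \left(b + J{\left(-3,-10 \right)}\right) = - 5 \left(\frac{625}{16} - - \frac{5}{2}\right) = - 5 \left(\frac{625}{16} + \frac{5}{2}\right) = \left(-5\right) \frac{665}{16} = - \frac{3325}{16}$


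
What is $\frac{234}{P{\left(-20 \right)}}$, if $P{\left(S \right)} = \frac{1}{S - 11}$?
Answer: $-7254$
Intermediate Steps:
$P{\left(S \right)} = \frac{1}{-11 + S}$
$\frac{234}{P{\left(-20 \right)}} = \frac{234}{\frac{1}{-11 - 20}} = \frac{234}{\frac{1}{-31}} = \frac{234}{- \frac{1}{31}} = 234 \left(-31\right) = -7254$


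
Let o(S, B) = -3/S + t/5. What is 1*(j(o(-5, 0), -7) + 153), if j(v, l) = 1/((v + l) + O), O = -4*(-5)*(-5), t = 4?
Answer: 80779/528 ≈ 152.99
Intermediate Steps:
O = -100 (O = 20*(-5) = -100)
o(S, B) = ⅘ - 3/S (o(S, B) = -3/S + 4/5 = -3/S + 4*(⅕) = -3/S + ⅘ = ⅘ - 3/S)
j(v, l) = 1/(-100 + l + v) (j(v, l) = 1/((v + l) - 100) = 1/((l + v) - 100) = 1/(-100 + l + v))
1*(j(o(-5, 0), -7) + 153) = 1*(1/(-100 - 7 + (⅘ - 3/(-5))) + 153) = 1*(1/(-100 - 7 + (⅘ - 3*(-⅕))) + 153) = 1*(1/(-100 - 7 + (⅘ + ⅗)) + 153) = 1*(1/(-100 - 7 + 7/5) + 153) = 1*(1/(-528/5) + 153) = 1*(-5/528 + 153) = 1*(80779/528) = 80779/528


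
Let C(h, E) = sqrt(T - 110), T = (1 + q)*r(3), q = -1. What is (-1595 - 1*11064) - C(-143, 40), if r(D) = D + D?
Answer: -12659 - I*sqrt(110) ≈ -12659.0 - 10.488*I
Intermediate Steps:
r(D) = 2*D
T = 0 (T = (1 - 1)*(2*3) = 0*6 = 0)
C(h, E) = I*sqrt(110) (C(h, E) = sqrt(0 - 110) = sqrt(-110) = I*sqrt(110))
(-1595 - 1*11064) - C(-143, 40) = (-1595 - 1*11064) - I*sqrt(110) = (-1595 - 11064) - I*sqrt(110) = -12659 - I*sqrt(110)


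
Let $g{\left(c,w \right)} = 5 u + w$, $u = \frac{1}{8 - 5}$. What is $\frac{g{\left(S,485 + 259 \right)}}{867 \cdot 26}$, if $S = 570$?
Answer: $\frac{2237}{67626} \approx 0.033079$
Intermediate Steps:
$u = \frac{1}{3} \approx 0.33333$
$g{\left(c,w \right)} = \frac{5}{3} + w$ ($g{\left(c,w \right)} = 5 \cdot \frac{1}{3} + w = \frac{5}{3} + w$)
$\frac{g{\left(S,485 + 259 \right)}}{867 \cdot 26} = \frac{\frac{5}{3} + \left(485 + 259\right)}{867 \cdot 26} = \frac{\frac{5}{3} + 744}{22542} = \frac{2237}{3} \cdot \frac{1}{22542} = \frac{2237}{67626}$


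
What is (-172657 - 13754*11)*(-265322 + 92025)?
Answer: 56139736447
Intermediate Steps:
(-172657 - 13754*11)*(-265322 + 92025) = (-172657 - 151294)*(-173297) = -323951*(-173297) = 56139736447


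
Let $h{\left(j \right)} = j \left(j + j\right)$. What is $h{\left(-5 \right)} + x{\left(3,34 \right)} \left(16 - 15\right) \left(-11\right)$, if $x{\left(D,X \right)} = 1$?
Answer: $39$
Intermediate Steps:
$h{\left(j \right)} = 2 j^{2}$ ($h{\left(j \right)} = j 2 j = 2 j^{2}$)
$h{\left(-5 \right)} + x{\left(3,34 \right)} \left(16 - 15\right) \left(-11\right) = 2 \left(-5\right)^{2} + 1 \left(16 - 15\right) \left(-11\right) = 2 \cdot 25 + 1 \cdot 1 \left(-11\right) = 50 + 1 \left(-11\right) = 50 - 11 = 39$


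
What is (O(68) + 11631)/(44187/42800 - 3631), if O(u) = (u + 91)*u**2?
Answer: -31965051600/155362613 ≈ -205.74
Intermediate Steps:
O(u) = u**2*(91 + u) (O(u) = (91 + u)*u**2 = u**2*(91 + u))
(O(68) + 11631)/(44187/42800 - 3631) = (68**2*(91 + 68) + 11631)/(44187/42800 - 3631) = (4624*159 + 11631)/(44187*(1/42800) - 3631) = (735216 + 11631)/(44187/42800 - 3631) = 746847/(-155362613/42800) = 746847*(-42800/155362613) = -31965051600/155362613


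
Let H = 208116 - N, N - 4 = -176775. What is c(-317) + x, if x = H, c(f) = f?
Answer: 384570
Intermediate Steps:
N = -176771 (N = 4 - 176775 = -176771)
H = 384887 (H = 208116 - 1*(-176771) = 208116 + 176771 = 384887)
x = 384887
c(-317) + x = -317 + 384887 = 384570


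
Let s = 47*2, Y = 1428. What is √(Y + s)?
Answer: √1522 ≈ 39.013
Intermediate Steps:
s = 94
√(Y + s) = √(1428 + 94) = √1522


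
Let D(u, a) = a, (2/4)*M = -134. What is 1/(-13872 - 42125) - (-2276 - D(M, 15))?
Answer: 128289126/55997 ≈ 2291.0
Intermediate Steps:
M = -268 (M = 2*(-134) = -268)
1/(-13872 - 42125) - (-2276 - D(M, 15)) = 1/(-13872 - 42125) - (-2276 - 1*15) = 1/(-55997) - (-2276 - 15) = -1/55997 - 1*(-2291) = -1/55997 + 2291 = 128289126/55997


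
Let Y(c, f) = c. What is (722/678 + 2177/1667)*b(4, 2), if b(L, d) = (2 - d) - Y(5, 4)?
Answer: -6698950/565113 ≈ -11.854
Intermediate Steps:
b(L, d) = -3 - d (b(L, d) = (2 - d) - 1*5 = (2 - d) - 5 = -3 - d)
(722/678 + 2177/1667)*b(4, 2) = (722/678 + 2177/1667)*(-3 - 1*2) = (722*(1/678) + 2177*(1/1667))*(-3 - 2) = (361/339 + 2177/1667)*(-5) = (1339790/565113)*(-5) = -6698950/565113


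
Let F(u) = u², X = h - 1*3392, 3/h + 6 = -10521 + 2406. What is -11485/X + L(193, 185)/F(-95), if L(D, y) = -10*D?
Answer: 10514590501/3314754345 ≈ 3.1721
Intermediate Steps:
h = -1/2707 (h = 3/(-6 + (-10521 + 2406)) = 3/(-6 - 8115) = 3/(-8121) = 3*(-1/8121) = -1/2707 ≈ -0.00036941)
X = -9182145/2707 (X = -1/2707 - 1*3392 = -1/2707 - 3392 = -9182145/2707 ≈ -3392.0)
-11485/X + L(193, 185)/F(-95) = -11485/(-9182145/2707) + (-10*193)/((-95)²) = -11485*(-2707/9182145) - 1930/9025 = 6217979/1836429 - 1930*1/9025 = 6217979/1836429 - 386/1805 = 10514590501/3314754345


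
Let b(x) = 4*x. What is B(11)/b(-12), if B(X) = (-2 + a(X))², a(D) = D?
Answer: -27/16 ≈ -1.6875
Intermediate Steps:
B(X) = (-2 + X)²
B(11)/b(-12) = (-2 + 11)²/((4*(-12))) = 9²/(-48) = 81*(-1/48) = -27/16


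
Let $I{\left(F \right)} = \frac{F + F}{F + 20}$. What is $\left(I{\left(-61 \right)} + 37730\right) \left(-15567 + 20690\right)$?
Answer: $\frac{7925547396}{41} \approx 1.9331 \cdot 10^{8}$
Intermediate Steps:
$I{\left(F \right)} = \frac{2 F}{20 + F}$
$\left(I{\left(-61 \right)} + 37730\right) \left(-15567 + 20690\right) = \left(2 \left(-61\right) \frac{1}{20 - 61} + 37730\right) \left(-15567 + 20690\right) = \left(2 \left(-61\right) \frac{1}{-41} + 37730\right) 5123 = \left(2 \left(-61\right) \left(- \frac{1}{41}\right) + 37730\right) 5123 = \left(\frac{122}{41} + 37730\right) 5123 = \frac{1547052}{41} \cdot 5123 = \frac{7925547396}{41}$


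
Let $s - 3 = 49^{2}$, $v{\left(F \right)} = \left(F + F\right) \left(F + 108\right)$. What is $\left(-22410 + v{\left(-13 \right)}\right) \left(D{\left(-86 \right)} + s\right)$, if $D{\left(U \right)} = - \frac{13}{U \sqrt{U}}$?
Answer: $-59811520 + \frac{80860 i \sqrt{86}}{1849} \approx -5.9812 \cdot 10^{7} + 405.55 i$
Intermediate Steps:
$D{\left(U \right)} = - \frac{13}{U^{\frac{3}{2}}}$
$v{\left(F \right)} = 2 F \left(108 + F\right)$
$s = 2404$ ($s = 3 + 49^{2} = 3 + 2401 = 2404$)
$\left(-22410 + v{\left(-13 \right)}\right) \left(D{\left(-86 \right)} + s\right) = \left(-22410 + 2 \left(-13\right) \left(108 - 13\right)\right) \left(- \frac{13}{\left(-86\right) i \sqrt{86}} + 2404\right) = \left(-22410 + 2 \left(-13\right) 95\right) \left(- 13 \frac{i \sqrt{86}}{7396} + 2404\right) = \left(-22410 - 2470\right) \left(- \frac{13 i \sqrt{86}}{7396} + 2404\right) = - 24880 \left(2404 - \frac{13 i \sqrt{86}}{7396}\right) = -59811520 + \frac{80860 i \sqrt{86}}{1849}$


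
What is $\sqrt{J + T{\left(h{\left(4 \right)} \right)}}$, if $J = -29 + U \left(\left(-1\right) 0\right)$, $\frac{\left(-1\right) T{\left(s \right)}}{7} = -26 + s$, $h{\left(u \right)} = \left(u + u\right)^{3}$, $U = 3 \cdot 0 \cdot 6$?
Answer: $i \sqrt{3431} \approx 58.575 i$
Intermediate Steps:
$U = 0$ ($U = 0 \cdot 6 = 0$)
$h{\left(u \right)} = 8 u^{3}$ ($h{\left(u \right)} = \left(2 u\right)^{3} = 8 u^{3}$)
$T{\left(s \right)} = 182 - 7 s$ ($T{\left(s \right)} = - 7 \left(-26 + s\right) = 182 - 7 s$)
$J = -29$ ($J = -29 + 0 \left(\left(-1\right) 0\right) = -29 + 0 \cdot 0 = -29 + 0 = -29$)
$\sqrt{J + T{\left(h{\left(4 \right)} \right)}} = \sqrt{-29 + \left(182 - 7 \cdot 8 \cdot 4^{3}\right)} = \sqrt{-29 + \left(182 - 7 \cdot 8 \cdot 64\right)} = \sqrt{-29 + \left(182 - 3584\right)} = \sqrt{-29 - 3402} = \sqrt{-3431} = i \sqrt{3431}$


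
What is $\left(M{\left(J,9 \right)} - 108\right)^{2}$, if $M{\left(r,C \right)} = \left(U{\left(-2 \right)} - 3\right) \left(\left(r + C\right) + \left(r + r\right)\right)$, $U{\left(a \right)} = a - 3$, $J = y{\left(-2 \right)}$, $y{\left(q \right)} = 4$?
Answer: $76176$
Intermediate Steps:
$J = 4$
$U{\left(a \right)} = -3 + a$ ($U{\left(a \right)} = a - 3 = -3 + a$)
$M{\left(r,C \right)} = - 24 r - 8 C$ ($M{\left(r,C \right)} = \left(\left(-3 - 2\right) - 3\right) \left(\left(r + C\right) + \left(r + r\right)\right) = \left(-5 - 3\right) \left(\left(C + r\right) + 2 r\right) = - 8 \left(C + 3 r\right) = - 24 r - 8 C$)
$\left(M{\left(J,9 \right)} - 108\right)^{2} = \left(\left(\left(-24\right) 4 - 72\right) - 108\right)^{2} = \left(\left(-96 - 72\right) - 108\right)^{2} = \left(-168 - 108\right)^{2} = \left(-276\right)^{2} = 76176$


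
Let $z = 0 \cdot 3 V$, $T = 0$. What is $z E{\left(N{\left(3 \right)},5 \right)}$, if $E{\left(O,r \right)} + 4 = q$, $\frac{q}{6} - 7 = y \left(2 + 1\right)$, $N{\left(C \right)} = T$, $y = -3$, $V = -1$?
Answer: $0$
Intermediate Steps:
$N{\left(C \right)} = 0$
$z = 0$ ($z = 0 \cdot 3 \left(-1\right) = 0 \left(-1\right) = 0$)
$q = -12$ ($q = 42 + 6 \left(- 3 \left(2 + 1\right)\right) = 42 + 6 \left(\left(-3\right) 3\right) = 42 + 6 \left(-9\right) = 42 - 54 = -12$)
$E{\left(O,r \right)} = -16$ ($E{\left(O,r \right)} = -4 - 12 = -16$)
$z E{\left(N{\left(3 \right)},5 \right)} = 0 \left(-16\right) = 0$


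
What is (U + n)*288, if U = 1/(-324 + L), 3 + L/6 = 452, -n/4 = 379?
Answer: -172460112/395 ≈ -4.3661e+5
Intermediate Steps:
n = -1516 (n = -4*379 = -1516)
L = 2694 (L = -18 + 6*452 = -18 + 2712 = 2694)
U = 1/2370 (U = 1/(-324 + 2694) = 1/2370 ≈ 0.00042194)
(U + n)*288 = (1/2370 - 1516)*288 = -3592919/2370*288 = -172460112/395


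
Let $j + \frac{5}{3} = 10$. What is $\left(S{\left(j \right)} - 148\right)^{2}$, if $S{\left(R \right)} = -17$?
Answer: $27225$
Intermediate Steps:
$j = \frac{25}{3}$ ($j = - \frac{5}{3} + 10 = \frac{25}{3} \approx 8.3333$)
$\left(S{\left(j \right)} - 148\right)^{2} = \left(-17 - 148\right)^{2} = \left(-165\right)^{2} = 27225$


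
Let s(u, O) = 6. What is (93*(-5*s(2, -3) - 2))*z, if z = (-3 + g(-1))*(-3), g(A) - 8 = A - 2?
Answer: 17856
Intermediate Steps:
g(A) = 6 + A (g(A) = 8 + (A - 2) = 8 + (-2 + A) = 6 + A)
z = -6 (z = (-3 + (6 - 1))*(-3) = (-3 + 5)*(-3) = 2*(-3) = -6)
(93*(-5*s(2, -3) - 2))*z = (93*(-5*6 - 2))*(-6) = (93*(-30 - 2))*(-6) = (93*(-32))*(-6) = -2976*(-6) = 17856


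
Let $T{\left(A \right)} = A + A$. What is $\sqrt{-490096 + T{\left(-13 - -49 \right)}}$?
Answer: $2 i \sqrt{122506} \approx 700.02 i$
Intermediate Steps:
$T{\left(A \right)} = 2 A$
$\sqrt{-490096 + T{\left(-13 - -49 \right)}} = \sqrt{-490096 + 2 \left(-13 - -49\right)} = \sqrt{-490096 + 2 \left(-13 + 49\right)} = \sqrt{-490096 + 2 \cdot 36} = \sqrt{-490096 + 72} = \sqrt{-490024} = 2 i \sqrt{122506}$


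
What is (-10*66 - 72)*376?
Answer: -275232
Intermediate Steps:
(-10*66 - 72)*376 = (-660 - 72)*376 = -732*376 = -275232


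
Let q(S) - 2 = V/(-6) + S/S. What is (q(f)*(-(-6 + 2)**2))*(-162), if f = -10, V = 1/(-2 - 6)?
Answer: 7830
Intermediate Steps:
V = -1/8 (V = 1/(-8) = -1/8 ≈ -0.12500)
q(S) = 145/48 (q(S) = 2 + (-1/8/(-6) + S/S) = 2 + (-1/8*(-1/6) + 1) = 2 + (1/48 + 1) = 2 + 49/48 = 145/48)
(q(f)*(-(-6 + 2)**2))*(-162) = (145*(-(-6 + 2)**2)/48)*(-162) = (145*(-1*(-4)**2)/48)*(-162) = (145*(-1*16)/48)*(-162) = ((145/48)*(-16))*(-162) = -145/3*(-162) = 7830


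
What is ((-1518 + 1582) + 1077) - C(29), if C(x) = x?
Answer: 1112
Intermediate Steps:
((-1518 + 1582) + 1077) - C(29) = ((-1518 + 1582) + 1077) - 1*29 = (64 + 1077) - 29 = 1141 - 29 = 1112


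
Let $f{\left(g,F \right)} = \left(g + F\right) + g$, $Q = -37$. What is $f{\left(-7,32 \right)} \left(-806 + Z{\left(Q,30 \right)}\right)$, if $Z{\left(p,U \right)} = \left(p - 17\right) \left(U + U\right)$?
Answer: $-72828$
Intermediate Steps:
$Z{\left(p,U \right)} = 2 U \left(-17 + p\right)$ ($Z{\left(p,U \right)} = \left(-17 + p\right) 2 U = 2 U \left(-17 + p\right)$)
$f{\left(g,F \right)} = F + 2 g$ ($f{\left(g,F \right)} = \left(F + g\right) + g = F + 2 g$)
$f{\left(-7,32 \right)} \left(-806 + Z{\left(Q,30 \right)}\right) = \left(32 + 2 \left(-7\right)\right) \left(-806 + 2 \cdot 30 \left(-17 - 37\right)\right) = \left(32 - 14\right) \left(-806 + 2 \cdot 30 \left(-54\right)\right) = 18 \left(-806 - 3240\right) = 18 \left(-4046\right) = -72828$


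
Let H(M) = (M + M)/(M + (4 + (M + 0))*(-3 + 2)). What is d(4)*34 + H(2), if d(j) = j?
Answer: 135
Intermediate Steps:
H(M) = -M/2 (H(M) = (2*M)/(M + (4 + M)*(-1)) = (2*M)/(M + (-4 - M)) = (2*M)/(-4) = (2*M)*(-1/4) = -M/2)
d(4)*34 + H(2) = 4*34 - 1/2*2 = 136 - 1 = 135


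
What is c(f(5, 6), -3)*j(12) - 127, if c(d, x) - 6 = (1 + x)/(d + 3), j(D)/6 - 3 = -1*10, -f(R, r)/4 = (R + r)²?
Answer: -182383/481 ≈ -379.17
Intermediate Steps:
f(R, r) = -4*(R + r)²
j(D) = -42 (j(D) = 18 + 6*(-1*10) = 18 + 6*(-10) = 18 - 60 = -42)
c(d, x) = 6 + (1 + x)/(3 + d) (c(d, x) = 6 + (1 + x)/(d + 3) = 6 + (1 + x)/(3 + d))
c(f(5, 6), -3)*j(12) - 127 = ((19 - 3 + 6*(-4*(5 + 6)²))/(3 - 4*(5 + 6)²))*(-42) - 127 = ((19 - 3 + 6*(-4*11²))/(3 - 4*11²))*(-42) - 127 = ((19 - 3 + 6*(-4*121))/(3 - 4*121))*(-42) - 127 = ((19 - 3 + 6*(-484))/(3 - 484))*(-42) - 127 = ((19 - 3 - 2904)/(-481))*(-42) - 127 = -1/481*(-2888)*(-42) - 127 = (2888/481)*(-42) - 127 = -121296/481 - 127 = -182383/481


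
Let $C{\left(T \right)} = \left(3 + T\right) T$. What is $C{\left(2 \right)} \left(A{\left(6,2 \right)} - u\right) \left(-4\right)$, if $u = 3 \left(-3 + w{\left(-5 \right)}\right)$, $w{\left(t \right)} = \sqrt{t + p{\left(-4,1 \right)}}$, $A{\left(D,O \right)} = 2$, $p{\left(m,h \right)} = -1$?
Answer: $-440 + 120 i \sqrt{6} \approx -440.0 + 293.94 i$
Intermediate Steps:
$w{\left(t \right)} = \sqrt{-1 + t}$ ($w{\left(t \right)} = \sqrt{t - 1} = \sqrt{-1 + t}$)
$C{\left(T \right)} = T \left(3 + T\right)$
$u = -9 + 3 i \sqrt{6}$ ($u = 3 \left(-3 + \sqrt{-1 - 5}\right) = 3 \left(-3 + \sqrt{-6}\right) = 3 \left(-3 + i \sqrt{6}\right) = -9 + 3 i \sqrt{6} \approx -9.0 + 7.3485 i$)
$C{\left(2 \right)} \left(A{\left(6,2 \right)} - u\right) \left(-4\right) = 2 \left(3 + 2\right) \left(2 - \left(-9 + 3 i \sqrt{6}\right)\right) \left(-4\right) = 2 \cdot 5 \left(2 + \left(9 - 3 i \sqrt{6}\right)\right) \left(-4\right) = 10 \left(11 - 3 i \sqrt{6}\right) \left(-4\right) = \left(110 - 30 i \sqrt{6}\right) \left(-4\right) = -440 + 120 i \sqrt{6}$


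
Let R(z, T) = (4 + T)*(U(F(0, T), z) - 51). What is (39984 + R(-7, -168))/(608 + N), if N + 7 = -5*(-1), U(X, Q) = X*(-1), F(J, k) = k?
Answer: 3466/101 ≈ 34.317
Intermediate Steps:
U(X, Q) = -X
N = -2 (N = -7 - 5*(-1) = -7 + 5 = -2)
R(z, T) = (-51 - T)*(4 + T) (R(z, T) = (4 + T)*(-T - 51) = (4 + T)*(-51 - T) = (-51 - T)*(4 + T))
(39984 + R(-7, -168))/(608 + N) = (39984 + (-204 - 1*(-168)² - 55*(-168)))/(608 - 2) = (39984 + (-204 - 1*28224 + 9240))/606 = (39984 + (-204 - 28224 + 9240))*(1/606) = (39984 - 19188)*(1/606) = 20796*(1/606) = 3466/101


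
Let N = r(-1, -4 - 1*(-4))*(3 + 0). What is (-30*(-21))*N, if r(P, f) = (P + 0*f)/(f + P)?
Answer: 1890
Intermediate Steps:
r(P, f) = P/(P + f) (r(P, f) = (P + 0)/(P + f) = P/(P + f))
N = 3 (N = (-1/(-1 + (-4 - 1*(-4))))*(3 + 0) = -1/(-1 + (-4 + 4))*3 = -1/(-1 + 0)*3 = -1/(-1)*3 = -1*(-1)*3 = 1*3 = 3)
(-30*(-21))*N = -30*(-21)*3 = 630*3 = 1890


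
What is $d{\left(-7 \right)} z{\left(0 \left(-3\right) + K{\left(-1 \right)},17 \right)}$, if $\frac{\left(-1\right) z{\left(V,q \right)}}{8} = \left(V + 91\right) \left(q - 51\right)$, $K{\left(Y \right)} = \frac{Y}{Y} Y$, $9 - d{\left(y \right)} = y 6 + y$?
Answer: $1419840$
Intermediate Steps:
$d{\left(y \right)} = 9 - 7 y$ ($d{\left(y \right)} = 9 - \left(y 6 + y\right) = 9 - \left(6 y + y\right) = 9 - 7 y$)
$K{\left(Y \right)} = Y$ ($K{\left(Y \right)} = 1 Y = Y$)
$z{\left(V,q \right)} = - 8 \left(-51 + q\right) \left(91 + V\right)$ ($z{\left(V,q \right)} = - 8 \left(V + 91\right) \left(q - 51\right) = - 8 \left(91 + V\right) \left(-51 + q\right) = - 8 \left(-51 + q\right) \left(91 + V\right)$)
$d{\left(-7 \right)} z{\left(0 \left(-3\right) + K{\left(-1 \right)},17 \right)} = \left(9 - -49\right) \left(37128 - 12376 + 408 \left(0 \left(-3\right) - 1\right) - 8 \left(0 \left(-3\right) - 1\right) 17\right) = \left(9 + 49\right) \left(37128 - 12376 + 408 \left(0 - 1\right) - 8 \left(0 - 1\right) 17\right) = 58 \left(37128 - 12376 + 408 \left(-1\right) - \left(-8\right) 17\right) = 58 \left(37128 - 12376 - 408 + 136\right) = 58 \cdot 24480 = 1419840$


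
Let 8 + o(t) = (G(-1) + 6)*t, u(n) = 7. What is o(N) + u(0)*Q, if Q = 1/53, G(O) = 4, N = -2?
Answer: -1477/53 ≈ -27.868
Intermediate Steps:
o(t) = -8 + 10*t (o(t) = -8 + (4 + 6)*t = -8 + 10*t)
Q = 1/53 ≈ 0.018868
o(N) + u(0)*Q = (-8 + 10*(-2)) + 7*(1/53) = (-8 - 20) + 7/53 = -28 + 7/53 = -1477/53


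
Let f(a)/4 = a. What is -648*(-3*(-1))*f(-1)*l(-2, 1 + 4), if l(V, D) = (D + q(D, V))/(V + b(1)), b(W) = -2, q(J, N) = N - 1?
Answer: -3888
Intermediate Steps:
f(a) = 4*a
q(J, N) = -1 + N
l(V, D) = (-1 + D + V)/(-2 + V) (l(V, D) = (D + (-1 + V))/(V - 2) = (-1 + D + V)/(-2 + V))
-648*(-3*(-1))*f(-1)*l(-2, 1 + 4) = -648*(-3*(-1))*(4*(-1))*(-1 + (1 + 4) - 2)/(-2 - 2) = -648*3*(-4)*(-1 + 5 - 2)/(-4) = -(-7776)*(-¼*2) = -(-7776)*(-1)/2 = -648*6 = -3888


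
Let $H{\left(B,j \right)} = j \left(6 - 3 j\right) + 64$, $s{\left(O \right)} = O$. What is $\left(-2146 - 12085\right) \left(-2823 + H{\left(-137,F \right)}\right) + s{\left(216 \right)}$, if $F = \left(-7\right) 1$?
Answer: $41953204$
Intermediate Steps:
$F = -7$
$H{\left(B,j \right)} = 64 + j \left(6 - 3 j\right)$
$\left(-2146 - 12085\right) \left(-2823 + H{\left(-137,F \right)}\right) + s{\left(216 \right)} = \left(-2146 - 12085\right) \left(-2823 + \left(64 - 3 \left(-7\right)^{2} + 6 \left(-7\right)\right)\right) + 216 = - 14231 \left(-2823 - 125\right) + 216 = \left(-14231\right) \left(-2948\right) + 216 = 41952988 + 216 = 41953204$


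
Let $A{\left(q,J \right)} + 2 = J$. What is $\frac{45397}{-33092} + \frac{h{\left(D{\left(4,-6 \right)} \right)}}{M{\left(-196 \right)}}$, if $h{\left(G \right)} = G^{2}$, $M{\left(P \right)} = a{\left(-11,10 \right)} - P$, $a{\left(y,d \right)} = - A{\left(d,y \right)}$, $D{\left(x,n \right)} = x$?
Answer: $- \frac{8958501}{6916228} \approx -1.2953$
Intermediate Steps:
$A{\left(q,J \right)} = -2 + J$
$a{\left(y,d \right)} = 2 - y$ ($a{\left(y,d \right)} = - (-2 + y) = 2 - y$)
$M{\left(P \right)} = 13 - P$ ($M{\left(P \right)} = \left(2 - -11\right) - P = \left(2 + 11\right) - P = 13 - P$)
$\frac{45397}{-33092} + \frac{h{\left(D{\left(4,-6 \right)} \right)}}{M{\left(-196 \right)}} = \frac{45397}{-33092} + \frac{4^{2}}{13 - -196} = 45397 \left(- \frac{1}{33092}\right) + \frac{16}{13 + 196} = - \frac{45397}{33092} + \frac{16}{209} = - \frac{8958501}{6916228}$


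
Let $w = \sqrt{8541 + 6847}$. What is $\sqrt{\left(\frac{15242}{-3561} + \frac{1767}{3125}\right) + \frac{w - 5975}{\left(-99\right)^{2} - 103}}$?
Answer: $\frac{\sqrt{-80706585295051871610 + 3843051008062500 \sqrt{3847}}}{4316822250} \approx 2.078 i$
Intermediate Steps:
$w = 2 \sqrt{3847}$ ($w = \sqrt{15388} = 2 \sqrt{3847} \approx 124.05$)
$\sqrt{\left(\frac{15242}{-3561} + \frac{1767}{3125}\right) + \frac{w - 5975}{\left(-99\right)^{2} - 103}} = \sqrt{\left(\frac{15242}{-3561} + \frac{1767}{3125}\right) + \frac{2 \sqrt{3847} - 5975}{\left(-99\right)^{2} - 103}} = \sqrt{\left(15242 \left(- \frac{1}{3561}\right) + 1767 \cdot \frac{1}{3125}\right) + \frac{-5975 + 2 \sqrt{3847}}{9801 - 103}} = \sqrt{\left(- \frac{15242}{3561} + \frac{1767}{3125}\right) + \frac{-5975 + 2 \sqrt{3847}}{9698}} = \sqrt{- \frac{41338963}{11128125} + \left(-5975 + 2 \sqrt{3847}\right) \frac{1}{9698}} = \sqrt{- \frac{41338963}{11128125} - \left(\frac{5975}{9698} - \frac{\sqrt{3847}}{4849}\right)} = \sqrt{- \frac{467395810049}{107920556250} + \frac{\sqrt{3847}}{4849}}$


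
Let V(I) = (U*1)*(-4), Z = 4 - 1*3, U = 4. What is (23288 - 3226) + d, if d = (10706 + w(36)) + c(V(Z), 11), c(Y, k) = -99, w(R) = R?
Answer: 30705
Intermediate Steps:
Z = 1 (Z = 4 - 3 = 1)
V(I) = -16 (V(I) = (4*1)*(-4) = 4*(-4) = -16)
d = 10643 (d = (10706 + 36) - 99 = 10742 - 99 = 10643)
(23288 - 3226) + d = (23288 - 3226) + 10643 = 20062 + 10643 = 30705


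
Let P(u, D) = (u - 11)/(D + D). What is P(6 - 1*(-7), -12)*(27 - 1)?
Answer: -13/6 ≈ -2.1667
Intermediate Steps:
P(u, D) = (-11 + u)/(2*D) (P(u, D) = (-11 + u)/((2*D)) = (-11 + u)*(1/(2*D)) = (-11 + u)/(2*D))
P(6 - 1*(-7), -12)*(27 - 1) = ((½)*(-11 + (6 - 1*(-7)))/(-12))*(27 - 1) = ((½)*(-1/12)*(-11 + (6 + 7)))*26 = ((½)*(-1/12)*(-11 + 13))*26 = ((½)*(-1/12)*2)*26 = -1/12*26 = -13/6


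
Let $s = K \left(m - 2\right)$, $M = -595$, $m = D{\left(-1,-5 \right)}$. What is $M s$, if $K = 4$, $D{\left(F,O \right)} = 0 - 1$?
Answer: $7140$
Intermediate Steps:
$D{\left(F,O \right)} = -1$
$m = -1$
$s = -12$ ($s = 4 \left(-1 - 2\right) = 4 \left(-3\right) = -12$)
$M s = \left(-595\right) \left(-12\right) = 7140$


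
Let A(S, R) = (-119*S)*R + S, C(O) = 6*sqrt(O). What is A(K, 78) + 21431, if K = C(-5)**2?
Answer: 1692011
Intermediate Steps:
K = -180 (K = (6*sqrt(-5))**2 = (6*(I*sqrt(5)))**2 = (6*I*sqrt(5))**2 = -180)
A(S, R) = S - 119*R*S (A(S, R) = -119*R*S + S = S - 119*R*S)
A(K, 78) + 21431 = -180*(1 - 119*78) + 21431 = -180*(1 - 9282) + 21431 = -180*(-9281) + 21431 = 1670580 + 21431 = 1692011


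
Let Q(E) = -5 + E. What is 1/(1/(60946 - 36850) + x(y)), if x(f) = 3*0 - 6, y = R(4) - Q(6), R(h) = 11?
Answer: -24096/144575 ≈ -0.16667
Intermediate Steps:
y = 10 (y = 11 - (-5 + 6) = 11 - 1*1 = 11 - 1 = 10)
x(f) = -6 (x(f) = 0 - 6 = -6)
1/(1/(60946 - 36850) + x(y)) = 1/(1/(60946 - 36850) - 6) = 1/(1/24096 - 6) = 1/(-144575/24096) = -24096/144575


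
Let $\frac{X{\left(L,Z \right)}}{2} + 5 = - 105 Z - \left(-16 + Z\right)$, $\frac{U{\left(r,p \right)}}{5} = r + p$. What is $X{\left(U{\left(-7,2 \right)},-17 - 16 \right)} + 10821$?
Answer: $17839$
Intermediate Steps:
$U{\left(r,p \right)} = 5 p + 5 r$ ($U{\left(r,p \right)} = 5 \left(r + p\right) = 5 \left(p + r\right) = 5 p + 5 r$)
$X{\left(L,Z \right)} = 22 - 212 Z$ ($X{\left(L,Z \right)} = -10 + 2 \left(- 105 Z - \left(-16 + Z\right)\right) = -10 + 2 \left(16 - 106 Z\right) = -10 - \left(-32 + 212 Z\right) = 22 - 212 Z$)
$X{\left(U{\left(-7,2 \right)},-17 - 16 \right)} + 10821 = \left(22 - 212 \left(-17 - 16\right)\right) + 10821 = \left(22 - -6996\right) + 10821 = \left(22 + 6996\right) + 10821 = 7018 + 10821 = 17839$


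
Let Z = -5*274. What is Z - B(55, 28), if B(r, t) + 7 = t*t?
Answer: -2147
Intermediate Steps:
B(r, t) = -7 + t² (B(r, t) = -7 + t*t = -7 + t²)
Z = -1370
Z - B(55, 28) = -1370 - (-7 + 28²) = -1370 - (-7 + 784) = -1370 - 1*777 = -1370 - 777 = -2147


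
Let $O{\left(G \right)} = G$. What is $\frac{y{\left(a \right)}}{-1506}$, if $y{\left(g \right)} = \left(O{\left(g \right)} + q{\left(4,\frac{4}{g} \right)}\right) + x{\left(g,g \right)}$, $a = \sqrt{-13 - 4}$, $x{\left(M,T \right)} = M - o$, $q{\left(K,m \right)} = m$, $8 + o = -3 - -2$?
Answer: $- \frac{3}{502} - \frac{5 i \sqrt{17}}{4267} \approx -0.0059761 - 0.0048314 i$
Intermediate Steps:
$o = -9$ ($o = -8 - 1 = -9$)
$x{\left(M,T \right)} = 9 + M$ ($x{\left(M,T \right)} = M - -9 = M + 9 = 9 + M$)
$a = i \sqrt{17}$ ($a = \sqrt{-17} = i \sqrt{17} \approx 4.1231 i$)
$y{\left(g \right)} = 9 + 2 g + \frac{4}{g}$ ($y{\left(g \right)} = \left(g + \frac{4}{g}\right) + \left(9 + g\right) = 9 + 2 g + \frac{4}{g}$)
$\frac{y{\left(a \right)}}{-1506} = \frac{9 + 2 i \sqrt{17} + \frac{4}{i \sqrt{17}}}{-1506} = \left(9 + 2 i \sqrt{17} + 4 \left(- \frac{i \sqrt{17}}{17}\right)\right) \left(- \frac{1}{1506}\right) = \left(9 + 2 i \sqrt{17} - \frac{4 i \sqrt{17}}{17}\right) \left(- \frac{1}{1506}\right) = \left(9 + \frac{30 i \sqrt{17}}{17}\right) \left(- \frac{1}{1506}\right) = - \frac{3}{502} - \frac{5 i \sqrt{17}}{4267}$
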